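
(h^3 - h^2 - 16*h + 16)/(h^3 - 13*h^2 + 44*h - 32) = (h + 4)/(h - 8)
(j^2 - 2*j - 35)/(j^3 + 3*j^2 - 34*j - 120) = (j - 7)/(j^2 - 2*j - 24)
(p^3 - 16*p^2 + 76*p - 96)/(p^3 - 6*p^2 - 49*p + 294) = (p^2 - 10*p + 16)/(p^2 - 49)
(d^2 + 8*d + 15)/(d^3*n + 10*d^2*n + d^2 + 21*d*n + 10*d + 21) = (d + 5)/(d^2*n + 7*d*n + d + 7)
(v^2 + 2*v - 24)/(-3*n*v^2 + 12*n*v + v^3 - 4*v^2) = (v + 6)/(v*(-3*n + v))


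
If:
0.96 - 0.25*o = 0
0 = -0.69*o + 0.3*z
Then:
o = 3.84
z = 8.83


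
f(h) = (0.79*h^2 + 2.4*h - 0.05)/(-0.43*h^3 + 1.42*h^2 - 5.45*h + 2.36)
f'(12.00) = 0.03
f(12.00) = -0.24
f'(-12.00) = 0.00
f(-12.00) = 0.08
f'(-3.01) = -0.06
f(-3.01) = -0.00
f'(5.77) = 0.13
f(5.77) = -0.62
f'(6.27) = 0.11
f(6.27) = -0.56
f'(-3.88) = -0.03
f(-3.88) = 0.04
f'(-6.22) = -0.01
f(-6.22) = 0.08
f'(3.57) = 0.20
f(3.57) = -1.00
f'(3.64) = 0.20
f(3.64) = -0.99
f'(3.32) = 0.20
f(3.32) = -1.05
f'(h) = (1.58*h + 2.4)/(-0.43*h^3 + 1.42*h^2 - 5.45*h + 2.36) + (0.79*h^2 + 2.4*h - 0.05)*(1.29*h^2 - 2.84*h + 5.45)/(-0.43*h^3 + 1.42*h^2 - 5.45*h + 2.36)^2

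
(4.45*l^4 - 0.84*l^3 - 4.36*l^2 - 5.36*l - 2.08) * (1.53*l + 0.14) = 6.8085*l^5 - 0.6622*l^4 - 6.7884*l^3 - 8.8112*l^2 - 3.9328*l - 0.2912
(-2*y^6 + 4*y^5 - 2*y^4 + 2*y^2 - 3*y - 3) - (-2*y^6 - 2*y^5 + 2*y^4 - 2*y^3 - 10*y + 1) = 6*y^5 - 4*y^4 + 2*y^3 + 2*y^2 + 7*y - 4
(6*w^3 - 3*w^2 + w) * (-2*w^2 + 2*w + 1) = -12*w^5 + 18*w^4 - 2*w^3 - w^2 + w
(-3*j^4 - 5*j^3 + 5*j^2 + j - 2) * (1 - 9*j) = 27*j^5 + 42*j^4 - 50*j^3 - 4*j^2 + 19*j - 2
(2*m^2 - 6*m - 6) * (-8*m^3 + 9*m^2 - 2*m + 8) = -16*m^5 + 66*m^4 - 10*m^3 - 26*m^2 - 36*m - 48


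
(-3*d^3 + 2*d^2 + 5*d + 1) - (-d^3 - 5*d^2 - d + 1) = -2*d^3 + 7*d^2 + 6*d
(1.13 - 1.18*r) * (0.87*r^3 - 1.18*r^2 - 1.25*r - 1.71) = -1.0266*r^4 + 2.3755*r^3 + 0.1416*r^2 + 0.6053*r - 1.9323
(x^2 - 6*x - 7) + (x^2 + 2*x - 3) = 2*x^2 - 4*x - 10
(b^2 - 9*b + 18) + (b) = b^2 - 8*b + 18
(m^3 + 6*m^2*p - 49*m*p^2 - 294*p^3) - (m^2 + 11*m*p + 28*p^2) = m^3 + 6*m^2*p - m^2 - 49*m*p^2 - 11*m*p - 294*p^3 - 28*p^2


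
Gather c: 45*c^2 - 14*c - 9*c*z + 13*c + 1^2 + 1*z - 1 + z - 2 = 45*c^2 + c*(-9*z - 1) + 2*z - 2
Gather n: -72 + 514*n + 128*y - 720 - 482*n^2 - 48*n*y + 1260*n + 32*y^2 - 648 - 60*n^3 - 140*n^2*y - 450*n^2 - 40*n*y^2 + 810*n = -60*n^3 + n^2*(-140*y - 932) + n*(-40*y^2 - 48*y + 2584) + 32*y^2 + 128*y - 1440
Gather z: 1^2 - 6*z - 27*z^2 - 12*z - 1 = -27*z^2 - 18*z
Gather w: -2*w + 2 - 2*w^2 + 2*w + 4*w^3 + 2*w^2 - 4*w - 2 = 4*w^3 - 4*w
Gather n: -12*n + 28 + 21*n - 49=9*n - 21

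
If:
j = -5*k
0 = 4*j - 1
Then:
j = 1/4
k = -1/20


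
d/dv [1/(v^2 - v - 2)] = (1 - 2*v)/(-v^2 + v + 2)^2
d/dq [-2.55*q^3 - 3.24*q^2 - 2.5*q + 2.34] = -7.65*q^2 - 6.48*q - 2.5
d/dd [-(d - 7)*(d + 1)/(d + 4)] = (-d^2 - 8*d + 17)/(d^2 + 8*d + 16)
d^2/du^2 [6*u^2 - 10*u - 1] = 12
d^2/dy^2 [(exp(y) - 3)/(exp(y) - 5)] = 2*(exp(y) + 5)*exp(y)/(exp(3*y) - 15*exp(2*y) + 75*exp(y) - 125)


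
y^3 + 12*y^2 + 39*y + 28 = (y + 1)*(y + 4)*(y + 7)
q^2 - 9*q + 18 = (q - 6)*(q - 3)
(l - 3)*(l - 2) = l^2 - 5*l + 6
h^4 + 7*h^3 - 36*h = h*(h - 2)*(h + 3)*(h + 6)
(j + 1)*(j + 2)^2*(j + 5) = j^4 + 10*j^3 + 33*j^2 + 44*j + 20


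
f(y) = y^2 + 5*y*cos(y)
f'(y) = -5*y*sin(y) + 2*y + 5*cos(y)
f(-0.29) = -1.31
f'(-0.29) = 3.80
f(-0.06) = -0.30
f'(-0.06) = 4.85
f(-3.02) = 24.11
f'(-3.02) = -12.83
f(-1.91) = 6.83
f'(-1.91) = -14.49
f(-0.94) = -1.89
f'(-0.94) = -2.73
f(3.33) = -5.27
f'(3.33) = 4.87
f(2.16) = -1.34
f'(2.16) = -7.44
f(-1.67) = 3.62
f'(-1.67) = -12.14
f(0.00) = 0.00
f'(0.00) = 5.00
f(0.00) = 0.00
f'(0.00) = 5.00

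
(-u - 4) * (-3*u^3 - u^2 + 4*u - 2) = 3*u^4 + 13*u^3 - 14*u + 8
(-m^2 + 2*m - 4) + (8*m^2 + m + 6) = 7*m^2 + 3*m + 2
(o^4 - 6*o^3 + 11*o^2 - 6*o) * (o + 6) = o^5 - 25*o^3 + 60*o^2 - 36*o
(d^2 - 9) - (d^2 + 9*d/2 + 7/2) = -9*d/2 - 25/2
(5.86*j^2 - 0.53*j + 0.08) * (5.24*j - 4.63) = 30.7064*j^3 - 29.909*j^2 + 2.8731*j - 0.3704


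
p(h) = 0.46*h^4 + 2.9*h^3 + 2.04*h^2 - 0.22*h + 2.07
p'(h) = 1.84*h^3 + 8.7*h^2 + 4.08*h - 0.22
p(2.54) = 81.34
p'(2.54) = 96.42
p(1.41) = 15.76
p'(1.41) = 27.99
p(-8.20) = 621.84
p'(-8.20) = -463.21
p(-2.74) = -15.74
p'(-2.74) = 16.07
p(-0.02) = 2.08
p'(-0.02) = -0.30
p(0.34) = 2.35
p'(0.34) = 2.25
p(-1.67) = -1.80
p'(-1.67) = 8.66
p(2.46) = 73.89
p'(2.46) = 89.86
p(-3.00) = -19.95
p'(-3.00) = 16.16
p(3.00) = 135.33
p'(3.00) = 140.00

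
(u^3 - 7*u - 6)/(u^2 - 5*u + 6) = (u^2 + 3*u + 2)/(u - 2)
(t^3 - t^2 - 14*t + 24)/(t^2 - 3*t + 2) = (t^2 + t - 12)/(t - 1)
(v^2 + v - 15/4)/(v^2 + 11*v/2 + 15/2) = (v - 3/2)/(v + 3)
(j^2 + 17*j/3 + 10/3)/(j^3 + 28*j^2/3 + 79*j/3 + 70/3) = (3*j + 2)/(3*j^2 + 13*j + 14)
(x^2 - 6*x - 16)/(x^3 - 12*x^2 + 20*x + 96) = 1/(x - 6)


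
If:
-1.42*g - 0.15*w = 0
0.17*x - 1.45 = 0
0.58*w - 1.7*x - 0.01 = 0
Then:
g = -2.64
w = 25.02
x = 8.53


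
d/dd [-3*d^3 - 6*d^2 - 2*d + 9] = -9*d^2 - 12*d - 2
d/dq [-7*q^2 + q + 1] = 1 - 14*q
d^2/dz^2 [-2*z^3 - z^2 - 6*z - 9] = -12*z - 2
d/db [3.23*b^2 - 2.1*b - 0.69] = 6.46*b - 2.1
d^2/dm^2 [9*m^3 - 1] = 54*m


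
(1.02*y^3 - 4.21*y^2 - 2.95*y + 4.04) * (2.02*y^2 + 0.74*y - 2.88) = 2.0604*y^5 - 7.7494*y^4 - 12.012*y^3 + 18.1026*y^2 + 11.4856*y - 11.6352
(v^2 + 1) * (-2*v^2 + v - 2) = -2*v^4 + v^3 - 4*v^2 + v - 2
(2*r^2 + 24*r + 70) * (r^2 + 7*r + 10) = 2*r^4 + 38*r^3 + 258*r^2 + 730*r + 700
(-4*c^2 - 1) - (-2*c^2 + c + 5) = -2*c^2 - c - 6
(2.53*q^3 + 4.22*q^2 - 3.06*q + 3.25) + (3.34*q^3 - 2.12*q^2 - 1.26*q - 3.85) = 5.87*q^3 + 2.1*q^2 - 4.32*q - 0.6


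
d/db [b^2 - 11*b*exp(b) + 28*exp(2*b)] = -11*b*exp(b) + 2*b + 56*exp(2*b) - 11*exp(b)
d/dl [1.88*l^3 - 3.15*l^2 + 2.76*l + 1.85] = 5.64*l^2 - 6.3*l + 2.76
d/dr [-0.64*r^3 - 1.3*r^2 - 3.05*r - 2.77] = -1.92*r^2 - 2.6*r - 3.05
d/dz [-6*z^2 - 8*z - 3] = -12*z - 8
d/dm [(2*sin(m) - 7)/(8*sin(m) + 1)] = 58*cos(m)/(8*sin(m) + 1)^2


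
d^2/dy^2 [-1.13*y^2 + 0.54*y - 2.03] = -2.26000000000000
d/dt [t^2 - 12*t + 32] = 2*t - 12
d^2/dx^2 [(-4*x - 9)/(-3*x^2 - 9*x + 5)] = 18*((2*x + 3)^2*(4*x + 9) - (4*x + 7)*(3*x^2 + 9*x - 5))/(3*x^2 + 9*x - 5)^3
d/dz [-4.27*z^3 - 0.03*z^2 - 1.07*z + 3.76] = -12.81*z^2 - 0.06*z - 1.07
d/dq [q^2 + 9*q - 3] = 2*q + 9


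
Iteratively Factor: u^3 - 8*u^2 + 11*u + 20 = (u + 1)*(u^2 - 9*u + 20) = (u - 4)*(u + 1)*(u - 5)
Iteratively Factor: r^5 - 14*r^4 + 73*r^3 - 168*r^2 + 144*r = (r - 4)*(r^4 - 10*r^3 + 33*r^2 - 36*r) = (r - 4)*(r - 3)*(r^3 - 7*r^2 + 12*r) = (r - 4)^2*(r - 3)*(r^2 - 3*r) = r*(r - 4)^2*(r - 3)*(r - 3)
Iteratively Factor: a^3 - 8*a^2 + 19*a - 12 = (a - 3)*(a^2 - 5*a + 4) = (a - 3)*(a - 1)*(a - 4)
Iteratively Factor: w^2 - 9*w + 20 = (w - 5)*(w - 4)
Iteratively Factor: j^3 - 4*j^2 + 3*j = (j - 3)*(j^2 - j) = (j - 3)*(j - 1)*(j)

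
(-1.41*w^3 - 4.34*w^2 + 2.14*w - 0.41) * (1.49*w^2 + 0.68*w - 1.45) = -2.1009*w^5 - 7.4254*w^4 + 2.2819*w^3 + 7.1373*w^2 - 3.3818*w + 0.5945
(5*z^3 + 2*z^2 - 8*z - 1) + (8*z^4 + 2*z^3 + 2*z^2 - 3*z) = 8*z^4 + 7*z^3 + 4*z^2 - 11*z - 1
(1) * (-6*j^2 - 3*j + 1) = -6*j^2 - 3*j + 1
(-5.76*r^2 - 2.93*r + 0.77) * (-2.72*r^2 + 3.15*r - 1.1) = 15.6672*r^4 - 10.1744*r^3 - 4.9879*r^2 + 5.6485*r - 0.847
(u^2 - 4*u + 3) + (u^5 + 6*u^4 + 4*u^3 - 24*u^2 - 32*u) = u^5 + 6*u^4 + 4*u^3 - 23*u^2 - 36*u + 3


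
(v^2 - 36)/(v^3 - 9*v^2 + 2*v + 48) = (v^2 - 36)/(v^3 - 9*v^2 + 2*v + 48)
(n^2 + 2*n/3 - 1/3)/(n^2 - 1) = (n - 1/3)/(n - 1)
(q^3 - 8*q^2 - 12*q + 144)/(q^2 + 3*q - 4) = (q^2 - 12*q + 36)/(q - 1)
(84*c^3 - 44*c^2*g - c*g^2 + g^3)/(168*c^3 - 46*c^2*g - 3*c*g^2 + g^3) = (2*c - g)/(4*c - g)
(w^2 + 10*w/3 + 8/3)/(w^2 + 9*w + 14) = (w + 4/3)/(w + 7)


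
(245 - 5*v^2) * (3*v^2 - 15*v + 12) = -15*v^4 + 75*v^3 + 675*v^2 - 3675*v + 2940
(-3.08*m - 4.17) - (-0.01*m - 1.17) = -3.07*m - 3.0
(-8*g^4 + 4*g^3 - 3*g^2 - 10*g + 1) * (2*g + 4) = -16*g^5 - 24*g^4 + 10*g^3 - 32*g^2 - 38*g + 4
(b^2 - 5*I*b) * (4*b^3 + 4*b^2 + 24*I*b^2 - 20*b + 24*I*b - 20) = 4*b^5 + 4*b^4 + 4*I*b^4 + 100*b^3 + 4*I*b^3 + 100*b^2 + 100*I*b^2 + 100*I*b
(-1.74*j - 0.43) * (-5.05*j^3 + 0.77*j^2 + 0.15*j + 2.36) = 8.787*j^4 + 0.8317*j^3 - 0.5921*j^2 - 4.1709*j - 1.0148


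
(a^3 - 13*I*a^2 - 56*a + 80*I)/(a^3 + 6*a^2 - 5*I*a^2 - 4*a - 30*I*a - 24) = (a^2 - 9*I*a - 20)/(a^2 + a*(6 - I) - 6*I)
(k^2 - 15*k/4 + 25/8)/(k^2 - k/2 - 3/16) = 2*(-8*k^2 + 30*k - 25)/(-16*k^2 + 8*k + 3)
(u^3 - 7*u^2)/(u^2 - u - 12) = u^2*(7 - u)/(-u^2 + u + 12)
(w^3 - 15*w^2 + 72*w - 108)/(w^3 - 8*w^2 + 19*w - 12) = (w^2 - 12*w + 36)/(w^2 - 5*w + 4)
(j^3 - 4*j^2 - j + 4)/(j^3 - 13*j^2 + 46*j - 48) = (j^3 - 4*j^2 - j + 4)/(j^3 - 13*j^2 + 46*j - 48)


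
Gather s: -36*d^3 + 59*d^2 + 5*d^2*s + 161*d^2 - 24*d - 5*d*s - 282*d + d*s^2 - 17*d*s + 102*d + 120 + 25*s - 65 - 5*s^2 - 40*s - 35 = -36*d^3 + 220*d^2 - 204*d + s^2*(d - 5) + s*(5*d^2 - 22*d - 15) + 20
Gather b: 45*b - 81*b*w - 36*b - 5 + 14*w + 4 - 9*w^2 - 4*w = b*(9 - 81*w) - 9*w^2 + 10*w - 1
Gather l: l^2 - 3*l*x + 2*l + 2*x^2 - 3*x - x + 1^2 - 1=l^2 + l*(2 - 3*x) + 2*x^2 - 4*x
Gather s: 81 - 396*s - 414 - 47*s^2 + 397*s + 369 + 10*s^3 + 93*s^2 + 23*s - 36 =10*s^3 + 46*s^2 + 24*s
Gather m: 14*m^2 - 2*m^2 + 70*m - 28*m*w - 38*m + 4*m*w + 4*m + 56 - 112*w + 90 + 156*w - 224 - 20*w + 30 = 12*m^2 + m*(36 - 24*w) + 24*w - 48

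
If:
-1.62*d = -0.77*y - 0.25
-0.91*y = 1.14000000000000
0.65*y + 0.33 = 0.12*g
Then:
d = -0.44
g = -4.04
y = -1.25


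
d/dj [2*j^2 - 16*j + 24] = 4*j - 16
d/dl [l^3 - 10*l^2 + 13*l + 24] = 3*l^2 - 20*l + 13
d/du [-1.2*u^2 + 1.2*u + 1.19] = 1.2 - 2.4*u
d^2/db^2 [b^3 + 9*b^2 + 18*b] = 6*b + 18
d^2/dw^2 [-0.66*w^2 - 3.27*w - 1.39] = -1.32000000000000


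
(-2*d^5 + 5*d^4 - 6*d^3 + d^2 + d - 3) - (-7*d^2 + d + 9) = -2*d^5 + 5*d^4 - 6*d^3 + 8*d^2 - 12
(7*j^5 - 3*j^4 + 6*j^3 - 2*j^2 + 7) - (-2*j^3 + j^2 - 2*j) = 7*j^5 - 3*j^4 + 8*j^3 - 3*j^2 + 2*j + 7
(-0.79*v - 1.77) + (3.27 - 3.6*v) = 1.5 - 4.39*v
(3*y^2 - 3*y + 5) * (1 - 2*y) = -6*y^3 + 9*y^2 - 13*y + 5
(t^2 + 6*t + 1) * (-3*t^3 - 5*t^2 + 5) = -3*t^5 - 23*t^4 - 33*t^3 + 30*t + 5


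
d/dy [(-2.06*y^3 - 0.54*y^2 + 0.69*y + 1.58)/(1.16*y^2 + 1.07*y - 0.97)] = (-2.3896*y^4 - 4.4084*y^3 + 4.6164*y^2 - 2.618*y - 2.3599)/(1.3456*y^4 + 2.4824*y^3 - 1.1055*y^2 - 2.0758*y + 0.9409)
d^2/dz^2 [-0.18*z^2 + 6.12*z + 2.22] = -0.360000000000000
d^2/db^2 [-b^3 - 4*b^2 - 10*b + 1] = -6*b - 8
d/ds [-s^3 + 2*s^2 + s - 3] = -3*s^2 + 4*s + 1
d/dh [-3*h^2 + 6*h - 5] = 6 - 6*h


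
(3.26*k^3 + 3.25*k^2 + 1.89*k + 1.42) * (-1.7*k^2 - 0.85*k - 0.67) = -5.542*k^5 - 8.296*k^4 - 8.1597*k^3 - 6.198*k^2 - 2.4733*k - 0.9514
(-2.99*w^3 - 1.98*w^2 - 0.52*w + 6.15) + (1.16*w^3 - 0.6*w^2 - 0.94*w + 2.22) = -1.83*w^3 - 2.58*w^2 - 1.46*w + 8.37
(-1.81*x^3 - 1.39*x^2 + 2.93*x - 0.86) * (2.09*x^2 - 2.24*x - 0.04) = -3.7829*x^5 + 1.1493*x^4 + 9.3097*x^3 - 8.305*x^2 + 1.8092*x + 0.0344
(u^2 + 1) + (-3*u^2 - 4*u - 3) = -2*u^2 - 4*u - 2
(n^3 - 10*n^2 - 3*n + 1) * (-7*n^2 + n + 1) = -7*n^5 + 71*n^4 + 12*n^3 - 20*n^2 - 2*n + 1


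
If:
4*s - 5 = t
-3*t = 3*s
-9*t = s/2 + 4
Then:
No Solution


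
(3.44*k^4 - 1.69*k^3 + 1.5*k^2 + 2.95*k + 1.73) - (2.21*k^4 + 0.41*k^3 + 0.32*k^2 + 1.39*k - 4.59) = 1.23*k^4 - 2.1*k^3 + 1.18*k^2 + 1.56*k + 6.32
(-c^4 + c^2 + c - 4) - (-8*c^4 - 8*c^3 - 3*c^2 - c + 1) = 7*c^4 + 8*c^3 + 4*c^2 + 2*c - 5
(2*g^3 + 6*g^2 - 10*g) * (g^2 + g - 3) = 2*g^5 + 8*g^4 - 10*g^3 - 28*g^2 + 30*g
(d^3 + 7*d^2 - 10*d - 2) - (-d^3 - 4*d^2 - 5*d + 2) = 2*d^3 + 11*d^2 - 5*d - 4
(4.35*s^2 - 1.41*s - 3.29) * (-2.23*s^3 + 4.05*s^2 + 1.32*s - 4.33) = -9.7005*s^5 + 20.7618*s^4 + 7.3682*s^3 - 34.0212*s^2 + 1.7625*s + 14.2457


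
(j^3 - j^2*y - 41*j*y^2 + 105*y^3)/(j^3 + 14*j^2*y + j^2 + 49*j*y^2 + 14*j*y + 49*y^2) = (j^2 - 8*j*y + 15*y^2)/(j^2 + 7*j*y + j + 7*y)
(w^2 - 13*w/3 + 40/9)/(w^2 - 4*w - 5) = (-9*w^2 + 39*w - 40)/(9*(-w^2 + 4*w + 5))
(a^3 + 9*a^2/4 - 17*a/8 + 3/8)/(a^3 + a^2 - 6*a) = (8*a^2 - 6*a + 1)/(8*a*(a - 2))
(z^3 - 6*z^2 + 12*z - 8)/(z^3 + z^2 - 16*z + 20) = (z - 2)/(z + 5)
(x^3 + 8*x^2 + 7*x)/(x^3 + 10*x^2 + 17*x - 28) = x*(x + 1)/(x^2 + 3*x - 4)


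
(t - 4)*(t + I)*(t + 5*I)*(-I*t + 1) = -I*t^4 + 7*t^3 + 4*I*t^3 - 28*t^2 + 11*I*t^2 - 5*t - 44*I*t + 20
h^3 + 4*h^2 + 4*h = h*(h + 2)^2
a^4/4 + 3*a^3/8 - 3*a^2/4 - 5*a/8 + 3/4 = (a/4 + 1/2)*(a - 1)^2*(a + 3/2)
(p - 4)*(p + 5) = p^2 + p - 20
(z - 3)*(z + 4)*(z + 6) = z^3 + 7*z^2 - 6*z - 72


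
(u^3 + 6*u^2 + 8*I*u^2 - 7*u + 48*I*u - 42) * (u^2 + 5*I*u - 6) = u^5 + 6*u^4 + 13*I*u^4 - 53*u^3 + 78*I*u^3 - 318*u^2 - 83*I*u^2 + 42*u - 498*I*u + 252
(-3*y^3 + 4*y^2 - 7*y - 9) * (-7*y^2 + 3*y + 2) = 21*y^5 - 37*y^4 + 55*y^3 + 50*y^2 - 41*y - 18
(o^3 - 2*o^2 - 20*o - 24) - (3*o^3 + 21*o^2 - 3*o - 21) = -2*o^3 - 23*o^2 - 17*o - 3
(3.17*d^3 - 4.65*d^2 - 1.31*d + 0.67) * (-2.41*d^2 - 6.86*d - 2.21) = -7.6397*d^5 - 10.5397*d^4 + 28.0504*d^3 + 17.6484*d^2 - 1.7011*d - 1.4807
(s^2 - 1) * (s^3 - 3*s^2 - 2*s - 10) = s^5 - 3*s^4 - 3*s^3 - 7*s^2 + 2*s + 10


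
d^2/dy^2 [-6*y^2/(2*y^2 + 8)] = 24*(3*y^2 - 4)/(y^6 + 12*y^4 + 48*y^2 + 64)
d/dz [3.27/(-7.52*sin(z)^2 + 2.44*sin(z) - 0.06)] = (49.1808*sin(z) - 7.9788)*cos(z)/(7.52*sin(z)^2 - 2.44*sin(z) + 0.06)^2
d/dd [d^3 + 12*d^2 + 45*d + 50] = 3*d^2 + 24*d + 45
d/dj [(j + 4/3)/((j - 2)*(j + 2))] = (-j^2 - 8*j/3 - 4)/(j^4 - 8*j^2 + 16)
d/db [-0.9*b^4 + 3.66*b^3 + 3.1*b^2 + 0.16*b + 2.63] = -3.6*b^3 + 10.98*b^2 + 6.2*b + 0.16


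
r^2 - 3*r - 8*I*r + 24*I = (r - 3)*(r - 8*I)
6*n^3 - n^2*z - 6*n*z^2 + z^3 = (-6*n + z)*(-n + z)*(n + z)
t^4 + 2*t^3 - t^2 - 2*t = t*(t - 1)*(t + 1)*(t + 2)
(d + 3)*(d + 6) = d^2 + 9*d + 18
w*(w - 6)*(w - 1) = w^3 - 7*w^2 + 6*w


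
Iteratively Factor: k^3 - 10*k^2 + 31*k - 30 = (k - 5)*(k^2 - 5*k + 6) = (k - 5)*(k - 3)*(k - 2)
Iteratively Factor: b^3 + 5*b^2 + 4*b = (b)*(b^2 + 5*b + 4) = b*(b + 4)*(b + 1)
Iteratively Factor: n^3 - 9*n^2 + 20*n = (n - 5)*(n^2 - 4*n) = (n - 5)*(n - 4)*(n)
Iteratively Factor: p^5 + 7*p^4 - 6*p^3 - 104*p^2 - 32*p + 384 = (p + 4)*(p^4 + 3*p^3 - 18*p^2 - 32*p + 96) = (p + 4)^2*(p^3 - p^2 - 14*p + 24) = (p + 4)^3*(p^2 - 5*p + 6) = (p - 2)*(p + 4)^3*(p - 3)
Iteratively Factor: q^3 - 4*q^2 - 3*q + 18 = (q + 2)*(q^2 - 6*q + 9) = (q - 3)*(q + 2)*(q - 3)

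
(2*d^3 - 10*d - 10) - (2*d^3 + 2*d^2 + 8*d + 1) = -2*d^2 - 18*d - 11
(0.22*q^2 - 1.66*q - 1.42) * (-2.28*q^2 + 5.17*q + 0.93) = -0.5016*q^4 + 4.9222*q^3 - 5.14*q^2 - 8.8852*q - 1.3206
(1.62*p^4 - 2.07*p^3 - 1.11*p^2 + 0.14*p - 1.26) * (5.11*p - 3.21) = 8.2782*p^5 - 15.7779*p^4 + 0.972599999999998*p^3 + 4.2785*p^2 - 6.888*p + 4.0446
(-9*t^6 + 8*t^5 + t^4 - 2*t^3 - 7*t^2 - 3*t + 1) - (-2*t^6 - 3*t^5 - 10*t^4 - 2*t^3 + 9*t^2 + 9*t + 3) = -7*t^6 + 11*t^5 + 11*t^4 - 16*t^2 - 12*t - 2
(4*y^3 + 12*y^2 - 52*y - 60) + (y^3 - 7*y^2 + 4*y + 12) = 5*y^3 + 5*y^2 - 48*y - 48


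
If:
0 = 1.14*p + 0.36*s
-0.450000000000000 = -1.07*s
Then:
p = -0.13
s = 0.42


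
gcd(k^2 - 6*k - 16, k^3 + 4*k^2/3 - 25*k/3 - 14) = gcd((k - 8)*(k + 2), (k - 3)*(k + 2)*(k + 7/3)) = k + 2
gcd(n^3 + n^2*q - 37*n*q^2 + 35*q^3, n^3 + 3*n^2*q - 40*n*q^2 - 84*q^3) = n + 7*q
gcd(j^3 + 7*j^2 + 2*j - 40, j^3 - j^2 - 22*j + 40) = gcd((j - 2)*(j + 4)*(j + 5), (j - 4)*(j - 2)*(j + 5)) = j^2 + 3*j - 10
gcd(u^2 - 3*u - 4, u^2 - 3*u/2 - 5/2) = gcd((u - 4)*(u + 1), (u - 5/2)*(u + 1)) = u + 1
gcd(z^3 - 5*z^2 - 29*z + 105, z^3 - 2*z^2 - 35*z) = z^2 - 2*z - 35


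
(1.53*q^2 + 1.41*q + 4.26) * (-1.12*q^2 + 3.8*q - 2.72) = -1.7136*q^4 + 4.2348*q^3 - 3.5748*q^2 + 12.3528*q - 11.5872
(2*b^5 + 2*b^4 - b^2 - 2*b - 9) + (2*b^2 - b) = 2*b^5 + 2*b^4 + b^2 - 3*b - 9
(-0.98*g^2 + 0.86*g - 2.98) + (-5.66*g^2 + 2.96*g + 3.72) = -6.64*g^2 + 3.82*g + 0.74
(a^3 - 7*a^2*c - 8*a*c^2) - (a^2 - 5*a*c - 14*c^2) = a^3 - 7*a^2*c - a^2 - 8*a*c^2 + 5*a*c + 14*c^2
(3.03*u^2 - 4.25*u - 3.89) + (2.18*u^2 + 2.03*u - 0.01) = 5.21*u^2 - 2.22*u - 3.9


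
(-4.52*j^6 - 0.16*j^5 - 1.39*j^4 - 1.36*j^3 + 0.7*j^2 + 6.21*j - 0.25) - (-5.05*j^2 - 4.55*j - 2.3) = -4.52*j^6 - 0.16*j^5 - 1.39*j^4 - 1.36*j^3 + 5.75*j^2 + 10.76*j + 2.05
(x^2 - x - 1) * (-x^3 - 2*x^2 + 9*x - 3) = -x^5 - x^4 + 12*x^3 - 10*x^2 - 6*x + 3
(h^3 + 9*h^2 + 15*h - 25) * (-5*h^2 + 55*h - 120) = -5*h^5 + 10*h^4 + 300*h^3 - 130*h^2 - 3175*h + 3000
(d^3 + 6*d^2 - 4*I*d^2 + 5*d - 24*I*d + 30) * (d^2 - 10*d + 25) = d^5 - 4*d^4 - 4*I*d^4 - 30*d^3 + 16*I*d^3 + 130*d^2 + 140*I*d^2 - 175*d - 600*I*d + 750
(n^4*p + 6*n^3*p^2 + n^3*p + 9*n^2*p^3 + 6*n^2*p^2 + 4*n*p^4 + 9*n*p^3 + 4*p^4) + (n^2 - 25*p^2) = n^4*p + 6*n^3*p^2 + n^3*p + 9*n^2*p^3 + 6*n^2*p^2 + n^2 + 4*n*p^4 + 9*n*p^3 + 4*p^4 - 25*p^2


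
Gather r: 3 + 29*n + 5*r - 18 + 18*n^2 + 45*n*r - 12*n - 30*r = 18*n^2 + 17*n + r*(45*n - 25) - 15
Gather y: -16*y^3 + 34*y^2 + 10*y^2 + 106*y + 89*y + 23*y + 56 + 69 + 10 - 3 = -16*y^3 + 44*y^2 + 218*y + 132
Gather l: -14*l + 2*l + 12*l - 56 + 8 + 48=0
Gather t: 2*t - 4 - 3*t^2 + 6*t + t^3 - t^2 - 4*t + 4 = t^3 - 4*t^2 + 4*t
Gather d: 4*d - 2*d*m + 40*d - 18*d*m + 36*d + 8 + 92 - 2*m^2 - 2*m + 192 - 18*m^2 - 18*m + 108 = d*(80 - 20*m) - 20*m^2 - 20*m + 400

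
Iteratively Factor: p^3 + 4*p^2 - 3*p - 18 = (p + 3)*(p^2 + p - 6) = (p + 3)^2*(p - 2)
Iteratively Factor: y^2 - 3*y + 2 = (y - 2)*(y - 1)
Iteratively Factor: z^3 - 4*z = (z + 2)*(z^2 - 2*z) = z*(z + 2)*(z - 2)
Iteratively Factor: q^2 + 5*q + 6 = (q + 3)*(q + 2)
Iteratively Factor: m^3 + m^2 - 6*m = (m)*(m^2 + m - 6) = m*(m + 3)*(m - 2)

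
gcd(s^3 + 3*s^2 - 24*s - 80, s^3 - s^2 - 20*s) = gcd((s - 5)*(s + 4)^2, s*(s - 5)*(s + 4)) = s^2 - s - 20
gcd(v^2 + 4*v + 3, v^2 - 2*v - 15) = v + 3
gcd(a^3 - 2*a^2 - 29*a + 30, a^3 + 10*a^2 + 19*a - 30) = a^2 + 4*a - 5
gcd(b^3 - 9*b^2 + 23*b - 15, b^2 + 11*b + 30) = 1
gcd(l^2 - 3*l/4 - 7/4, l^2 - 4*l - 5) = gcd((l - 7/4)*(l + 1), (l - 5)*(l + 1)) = l + 1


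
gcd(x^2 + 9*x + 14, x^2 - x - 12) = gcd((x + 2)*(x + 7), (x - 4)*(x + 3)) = 1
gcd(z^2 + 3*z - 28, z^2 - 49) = z + 7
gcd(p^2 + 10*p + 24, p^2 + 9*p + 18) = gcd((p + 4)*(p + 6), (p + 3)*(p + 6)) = p + 6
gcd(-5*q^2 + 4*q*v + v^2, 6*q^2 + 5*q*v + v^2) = 1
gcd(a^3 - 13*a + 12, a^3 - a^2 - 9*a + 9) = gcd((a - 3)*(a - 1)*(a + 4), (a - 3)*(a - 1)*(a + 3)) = a^2 - 4*a + 3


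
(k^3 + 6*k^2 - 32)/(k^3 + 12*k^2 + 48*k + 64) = (k - 2)/(k + 4)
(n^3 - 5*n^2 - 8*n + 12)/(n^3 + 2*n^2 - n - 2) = (n - 6)/(n + 1)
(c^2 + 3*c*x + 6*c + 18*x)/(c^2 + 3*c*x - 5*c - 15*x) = (c + 6)/(c - 5)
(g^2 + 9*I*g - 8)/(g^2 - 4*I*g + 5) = (g + 8*I)/(g - 5*I)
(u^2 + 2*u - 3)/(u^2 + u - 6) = (u - 1)/(u - 2)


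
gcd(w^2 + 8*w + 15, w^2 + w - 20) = w + 5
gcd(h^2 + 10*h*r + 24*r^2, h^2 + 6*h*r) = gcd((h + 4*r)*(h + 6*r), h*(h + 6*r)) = h + 6*r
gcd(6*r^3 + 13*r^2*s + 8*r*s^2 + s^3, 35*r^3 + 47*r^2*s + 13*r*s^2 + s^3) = r + s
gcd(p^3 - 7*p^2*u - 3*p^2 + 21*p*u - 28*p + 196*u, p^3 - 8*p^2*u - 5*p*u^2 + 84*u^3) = p - 7*u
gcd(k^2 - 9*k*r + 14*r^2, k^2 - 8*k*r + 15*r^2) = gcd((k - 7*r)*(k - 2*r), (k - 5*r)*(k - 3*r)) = 1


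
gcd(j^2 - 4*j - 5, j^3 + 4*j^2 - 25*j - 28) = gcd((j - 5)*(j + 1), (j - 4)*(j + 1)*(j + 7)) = j + 1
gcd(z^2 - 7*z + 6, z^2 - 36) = z - 6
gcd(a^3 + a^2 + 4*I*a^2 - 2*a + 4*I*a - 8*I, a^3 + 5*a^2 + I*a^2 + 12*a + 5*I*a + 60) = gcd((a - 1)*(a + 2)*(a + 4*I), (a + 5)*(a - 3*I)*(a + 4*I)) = a + 4*I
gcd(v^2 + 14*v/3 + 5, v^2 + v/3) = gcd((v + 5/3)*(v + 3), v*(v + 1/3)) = 1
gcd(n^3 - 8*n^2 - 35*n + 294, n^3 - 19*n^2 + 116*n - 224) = n - 7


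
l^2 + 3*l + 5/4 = (l + 1/2)*(l + 5/2)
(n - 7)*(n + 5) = n^2 - 2*n - 35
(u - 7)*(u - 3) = u^2 - 10*u + 21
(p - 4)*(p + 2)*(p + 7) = p^3 + 5*p^2 - 22*p - 56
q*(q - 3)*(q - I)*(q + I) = q^4 - 3*q^3 + q^2 - 3*q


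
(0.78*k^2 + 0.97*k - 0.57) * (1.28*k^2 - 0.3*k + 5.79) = 0.9984*k^4 + 1.0076*k^3 + 3.4956*k^2 + 5.7873*k - 3.3003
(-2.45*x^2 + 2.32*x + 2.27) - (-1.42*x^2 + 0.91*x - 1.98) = -1.03*x^2 + 1.41*x + 4.25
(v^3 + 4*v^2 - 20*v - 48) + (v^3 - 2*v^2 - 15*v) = 2*v^3 + 2*v^2 - 35*v - 48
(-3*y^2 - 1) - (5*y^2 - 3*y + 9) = -8*y^2 + 3*y - 10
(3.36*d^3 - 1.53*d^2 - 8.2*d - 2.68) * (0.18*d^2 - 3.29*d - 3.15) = 0.6048*d^5 - 11.3298*d^4 - 7.0263*d^3 + 31.3151*d^2 + 34.6472*d + 8.442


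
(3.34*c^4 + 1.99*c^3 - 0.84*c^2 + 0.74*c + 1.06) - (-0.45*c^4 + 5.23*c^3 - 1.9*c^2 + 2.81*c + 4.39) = 3.79*c^4 - 3.24*c^3 + 1.06*c^2 - 2.07*c - 3.33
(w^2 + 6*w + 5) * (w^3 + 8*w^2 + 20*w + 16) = w^5 + 14*w^4 + 73*w^3 + 176*w^2 + 196*w + 80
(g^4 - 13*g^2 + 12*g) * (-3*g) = -3*g^5 + 39*g^3 - 36*g^2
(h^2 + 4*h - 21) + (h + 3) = h^2 + 5*h - 18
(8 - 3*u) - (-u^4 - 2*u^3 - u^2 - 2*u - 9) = u^4 + 2*u^3 + u^2 - u + 17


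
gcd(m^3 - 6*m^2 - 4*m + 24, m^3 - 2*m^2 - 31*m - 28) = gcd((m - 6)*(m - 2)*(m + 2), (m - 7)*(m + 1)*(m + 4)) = 1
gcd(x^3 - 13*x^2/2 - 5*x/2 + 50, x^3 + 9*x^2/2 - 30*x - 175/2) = x^2 - 5*x/2 - 25/2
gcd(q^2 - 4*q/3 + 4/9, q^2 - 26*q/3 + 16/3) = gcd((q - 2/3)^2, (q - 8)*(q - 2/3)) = q - 2/3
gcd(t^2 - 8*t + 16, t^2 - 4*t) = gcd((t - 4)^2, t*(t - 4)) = t - 4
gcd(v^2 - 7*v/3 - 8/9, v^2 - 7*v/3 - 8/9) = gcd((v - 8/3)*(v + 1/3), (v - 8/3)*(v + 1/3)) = v^2 - 7*v/3 - 8/9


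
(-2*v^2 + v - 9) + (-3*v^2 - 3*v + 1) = -5*v^2 - 2*v - 8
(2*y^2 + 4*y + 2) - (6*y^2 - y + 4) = -4*y^2 + 5*y - 2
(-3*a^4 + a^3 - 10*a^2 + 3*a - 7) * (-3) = 9*a^4 - 3*a^3 + 30*a^2 - 9*a + 21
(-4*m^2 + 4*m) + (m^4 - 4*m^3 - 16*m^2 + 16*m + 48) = m^4 - 4*m^3 - 20*m^2 + 20*m + 48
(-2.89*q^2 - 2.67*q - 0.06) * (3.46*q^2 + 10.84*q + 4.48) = -9.9994*q^4 - 40.5658*q^3 - 42.0976*q^2 - 12.612*q - 0.2688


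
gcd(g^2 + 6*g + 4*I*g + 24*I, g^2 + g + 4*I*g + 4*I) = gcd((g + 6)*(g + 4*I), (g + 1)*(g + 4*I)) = g + 4*I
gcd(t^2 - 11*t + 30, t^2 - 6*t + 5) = t - 5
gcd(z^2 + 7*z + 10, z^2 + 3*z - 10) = z + 5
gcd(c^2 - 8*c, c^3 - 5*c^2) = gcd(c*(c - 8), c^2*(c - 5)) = c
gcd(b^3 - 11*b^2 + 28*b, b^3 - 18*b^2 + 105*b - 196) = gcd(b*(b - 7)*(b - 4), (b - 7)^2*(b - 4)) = b^2 - 11*b + 28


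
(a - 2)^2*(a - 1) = a^3 - 5*a^2 + 8*a - 4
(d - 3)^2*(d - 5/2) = d^3 - 17*d^2/2 + 24*d - 45/2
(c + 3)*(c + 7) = c^2 + 10*c + 21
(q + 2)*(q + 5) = q^2 + 7*q + 10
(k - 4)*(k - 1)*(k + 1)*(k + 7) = k^4 + 3*k^3 - 29*k^2 - 3*k + 28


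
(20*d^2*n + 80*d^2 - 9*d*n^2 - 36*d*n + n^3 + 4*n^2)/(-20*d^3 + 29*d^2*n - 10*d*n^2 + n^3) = (-n - 4)/(d - n)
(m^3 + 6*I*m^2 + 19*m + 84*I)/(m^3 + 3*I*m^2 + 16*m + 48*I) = (m + 7*I)/(m + 4*I)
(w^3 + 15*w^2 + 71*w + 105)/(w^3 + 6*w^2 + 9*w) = (w^2 + 12*w + 35)/(w*(w + 3))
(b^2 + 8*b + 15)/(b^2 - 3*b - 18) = (b + 5)/(b - 6)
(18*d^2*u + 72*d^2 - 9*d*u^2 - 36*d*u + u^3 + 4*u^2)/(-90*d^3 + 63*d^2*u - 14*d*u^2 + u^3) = (u + 4)/(-5*d + u)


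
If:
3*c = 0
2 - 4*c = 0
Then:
No Solution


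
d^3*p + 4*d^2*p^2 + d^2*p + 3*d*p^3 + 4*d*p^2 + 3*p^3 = (d + p)*(d + 3*p)*(d*p + p)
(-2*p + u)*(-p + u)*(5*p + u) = 10*p^3 - 13*p^2*u + 2*p*u^2 + u^3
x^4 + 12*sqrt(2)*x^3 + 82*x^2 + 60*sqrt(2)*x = x*(x + sqrt(2))*(x + 5*sqrt(2))*(x + 6*sqrt(2))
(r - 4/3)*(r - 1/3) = r^2 - 5*r/3 + 4/9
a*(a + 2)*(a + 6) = a^3 + 8*a^2 + 12*a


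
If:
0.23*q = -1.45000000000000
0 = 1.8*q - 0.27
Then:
No Solution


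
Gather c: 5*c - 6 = 5*c - 6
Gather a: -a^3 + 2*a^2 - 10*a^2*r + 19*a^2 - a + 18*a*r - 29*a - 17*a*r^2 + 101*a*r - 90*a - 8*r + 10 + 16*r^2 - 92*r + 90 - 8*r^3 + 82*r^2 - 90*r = -a^3 + a^2*(21 - 10*r) + a*(-17*r^2 + 119*r - 120) - 8*r^3 + 98*r^2 - 190*r + 100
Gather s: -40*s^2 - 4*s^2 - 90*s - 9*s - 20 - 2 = -44*s^2 - 99*s - 22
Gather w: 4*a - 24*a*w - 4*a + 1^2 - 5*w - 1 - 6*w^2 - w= -6*w^2 + w*(-24*a - 6)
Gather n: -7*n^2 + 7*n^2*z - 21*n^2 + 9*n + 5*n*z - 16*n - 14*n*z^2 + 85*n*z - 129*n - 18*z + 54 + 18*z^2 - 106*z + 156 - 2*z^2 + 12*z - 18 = n^2*(7*z - 28) + n*(-14*z^2 + 90*z - 136) + 16*z^2 - 112*z + 192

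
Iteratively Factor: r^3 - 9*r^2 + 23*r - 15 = (r - 3)*(r^2 - 6*r + 5) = (r - 3)*(r - 1)*(r - 5)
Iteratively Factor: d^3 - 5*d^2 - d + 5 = (d - 5)*(d^2 - 1) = (d - 5)*(d - 1)*(d + 1)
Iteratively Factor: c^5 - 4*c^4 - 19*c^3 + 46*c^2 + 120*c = (c - 5)*(c^4 + c^3 - 14*c^2 - 24*c) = (c - 5)*(c + 2)*(c^3 - c^2 - 12*c) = c*(c - 5)*(c + 2)*(c^2 - c - 12) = c*(c - 5)*(c + 2)*(c + 3)*(c - 4)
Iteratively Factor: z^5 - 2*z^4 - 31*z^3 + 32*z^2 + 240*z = (z + 3)*(z^4 - 5*z^3 - 16*z^2 + 80*z) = z*(z + 3)*(z^3 - 5*z^2 - 16*z + 80) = z*(z - 5)*(z + 3)*(z^2 - 16) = z*(z - 5)*(z - 4)*(z + 3)*(z + 4)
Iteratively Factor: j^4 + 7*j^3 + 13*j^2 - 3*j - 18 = (j + 3)*(j^3 + 4*j^2 + j - 6) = (j + 3)^2*(j^2 + j - 2) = (j + 2)*(j + 3)^2*(j - 1)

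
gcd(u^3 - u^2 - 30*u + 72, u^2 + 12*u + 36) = u + 6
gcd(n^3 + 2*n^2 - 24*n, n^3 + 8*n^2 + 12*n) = n^2 + 6*n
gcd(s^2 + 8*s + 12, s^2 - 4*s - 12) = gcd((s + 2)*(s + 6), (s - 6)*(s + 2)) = s + 2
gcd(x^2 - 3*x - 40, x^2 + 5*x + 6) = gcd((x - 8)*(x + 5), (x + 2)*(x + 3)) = 1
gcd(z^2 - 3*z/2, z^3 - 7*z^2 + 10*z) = z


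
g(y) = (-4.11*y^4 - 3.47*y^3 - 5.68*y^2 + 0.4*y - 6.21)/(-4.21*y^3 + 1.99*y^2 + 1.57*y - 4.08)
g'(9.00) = 0.95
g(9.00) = 10.34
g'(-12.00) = 0.96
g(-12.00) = -10.62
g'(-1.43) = -3.22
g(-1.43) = -2.53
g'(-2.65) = 0.57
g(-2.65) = -2.20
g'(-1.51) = -2.12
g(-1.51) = -2.32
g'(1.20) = 0.86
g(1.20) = 4.30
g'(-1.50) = -2.23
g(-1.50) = -2.34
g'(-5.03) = 0.88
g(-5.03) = -4.08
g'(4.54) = 0.85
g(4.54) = 6.27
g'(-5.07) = 0.89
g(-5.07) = -4.11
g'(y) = (12.63*y^2 - 3.98*y - 1.57)*(-4.11*y^4 - 3.47*y^3 - 5.68*y^2 + 0.4*y - 6.21)/(-4.21*y^3 + 1.99*y^2 + 1.57*y - 4.08)^2 + (-16.44*y^3 - 10.41*y^2 - 11.36*y + 0.4)/(-4.21*y^3 + 1.99*y^2 + 1.57*y - 4.08)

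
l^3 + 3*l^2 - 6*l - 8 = (l - 2)*(l + 1)*(l + 4)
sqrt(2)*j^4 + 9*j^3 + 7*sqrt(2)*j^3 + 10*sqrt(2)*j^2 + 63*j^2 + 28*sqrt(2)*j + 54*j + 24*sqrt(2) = (j + 1)*(j + 6)*(j + 4*sqrt(2))*(sqrt(2)*j + 1)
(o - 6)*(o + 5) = o^2 - o - 30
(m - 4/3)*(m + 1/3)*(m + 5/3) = m^3 + 2*m^2/3 - 19*m/9 - 20/27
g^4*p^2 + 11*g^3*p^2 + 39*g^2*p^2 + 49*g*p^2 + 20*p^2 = (g + 4)*(g + 5)*(g*p + p)^2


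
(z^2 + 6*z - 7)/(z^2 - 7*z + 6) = (z + 7)/(z - 6)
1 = 1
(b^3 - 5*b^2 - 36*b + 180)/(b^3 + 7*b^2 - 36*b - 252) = (b - 5)/(b + 7)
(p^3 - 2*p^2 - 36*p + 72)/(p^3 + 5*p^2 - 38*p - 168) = (p^2 + 4*p - 12)/(p^2 + 11*p + 28)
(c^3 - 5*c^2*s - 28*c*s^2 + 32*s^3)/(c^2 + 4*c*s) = c - 9*s + 8*s^2/c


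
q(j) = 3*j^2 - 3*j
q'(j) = 6*j - 3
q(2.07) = 6.64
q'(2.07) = 9.42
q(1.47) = 2.07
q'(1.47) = 5.82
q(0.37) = -0.70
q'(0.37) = -0.78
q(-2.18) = 20.80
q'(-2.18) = -16.08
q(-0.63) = 3.08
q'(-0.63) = -6.78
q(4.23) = 40.99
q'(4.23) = 22.38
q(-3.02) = 36.42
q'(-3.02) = -21.12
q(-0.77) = 4.09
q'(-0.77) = -7.62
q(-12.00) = 468.00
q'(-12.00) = -75.00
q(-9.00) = 270.00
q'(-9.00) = -57.00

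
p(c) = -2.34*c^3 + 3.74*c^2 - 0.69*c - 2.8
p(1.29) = -2.49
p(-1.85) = 26.09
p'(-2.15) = -49.22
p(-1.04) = 4.59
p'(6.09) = -215.50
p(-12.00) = 4587.56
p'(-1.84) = -38.22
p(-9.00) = 2012.21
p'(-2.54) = -64.98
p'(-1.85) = -38.55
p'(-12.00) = -1101.33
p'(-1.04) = -16.06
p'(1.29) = -2.72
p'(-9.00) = -636.63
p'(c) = -7.02*c^2 + 7.48*c - 0.69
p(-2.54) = 61.43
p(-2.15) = 39.23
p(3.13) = -40.07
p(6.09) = -396.82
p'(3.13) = -46.05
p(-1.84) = 25.71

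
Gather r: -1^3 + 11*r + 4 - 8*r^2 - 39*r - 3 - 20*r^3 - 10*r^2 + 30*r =-20*r^3 - 18*r^2 + 2*r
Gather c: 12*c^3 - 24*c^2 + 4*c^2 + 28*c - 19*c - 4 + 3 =12*c^3 - 20*c^2 + 9*c - 1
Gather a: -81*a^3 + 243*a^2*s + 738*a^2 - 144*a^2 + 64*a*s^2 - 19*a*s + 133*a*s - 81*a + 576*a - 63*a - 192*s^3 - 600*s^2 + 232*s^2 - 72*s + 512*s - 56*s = -81*a^3 + a^2*(243*s + 594) + a*(64*s^2 + 114*s + 432) - 192*s^3 - 368*s^2 + 384*s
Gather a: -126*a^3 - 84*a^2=-126*a^3 - 84*a^2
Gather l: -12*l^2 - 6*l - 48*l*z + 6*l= -12*l^2 - 48*l*z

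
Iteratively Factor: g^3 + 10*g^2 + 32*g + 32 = (g + 4)*(g^2 + 6*g + 8) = (g + 2)*(g + 4)*(g + 4)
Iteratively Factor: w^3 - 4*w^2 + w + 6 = (w + 1)*(w^2 - 5*w + 6) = (w - 3)*(w + 1)*(w - 2)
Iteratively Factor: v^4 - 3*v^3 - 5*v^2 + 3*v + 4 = (v - 4)*(v^3 + v^2 - v - 1) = (v - 4)*(v + 1)*(v^2 - 1) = (v - 4)*(v - 1)*(v + 1)*(v + 1)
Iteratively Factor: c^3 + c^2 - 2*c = (c - 1)*(c^2 + 2*c) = (c - 1)*(c + 2)*(c)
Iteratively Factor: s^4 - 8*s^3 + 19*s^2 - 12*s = (s - 4)*(s^3 - 4*s^2 + 3*s) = s*(s - 4)*(s^2 - 4*s + 3) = s*(s - 4)*(s - 3)*(s - 1)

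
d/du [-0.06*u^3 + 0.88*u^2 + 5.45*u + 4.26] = -0.18*u^2 + 1.76*u + 5.45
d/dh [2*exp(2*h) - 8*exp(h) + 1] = 4*(exp(h) - 2)*exp(h)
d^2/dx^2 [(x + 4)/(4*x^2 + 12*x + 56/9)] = 81*(9*(x + 4)*(2*x + 3)^2 - (3*x + 7)*(9*x^2 + 27*x + 14))/(2*(9*x^2 + 27*x + 14)^3)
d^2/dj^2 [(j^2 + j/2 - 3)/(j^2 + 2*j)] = -3/j^3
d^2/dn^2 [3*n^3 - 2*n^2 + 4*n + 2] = 18*n - 4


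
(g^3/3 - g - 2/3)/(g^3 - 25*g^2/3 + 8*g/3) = (g^3 - 3*g - 2)/(g*(3*g^2 - 25*g + 8))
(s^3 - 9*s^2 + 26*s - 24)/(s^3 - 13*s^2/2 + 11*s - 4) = 2*(s - 3)/(2*s - 1)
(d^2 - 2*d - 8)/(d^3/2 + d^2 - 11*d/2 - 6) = 2*(d^2 - 2*d - 8)/(d^3 + 2*d^2 - 11*d - 12)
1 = 1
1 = 1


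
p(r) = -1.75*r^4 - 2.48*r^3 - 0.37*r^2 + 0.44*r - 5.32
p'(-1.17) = 2.33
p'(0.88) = -10.74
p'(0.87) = -10.44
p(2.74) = -156.54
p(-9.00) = -9713.08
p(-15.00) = -80318.92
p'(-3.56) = 224.61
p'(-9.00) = 4507.46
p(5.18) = -1617.63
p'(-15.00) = 21962.54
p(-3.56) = -180.77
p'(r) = -7.0*r^3 - 7.44*r^2 - 0.74*r + 0.44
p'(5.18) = -1175.97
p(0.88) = -7.96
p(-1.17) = -5.65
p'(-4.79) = 602.60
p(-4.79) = -664.61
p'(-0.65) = -0.30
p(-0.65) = -5.39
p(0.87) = -7.85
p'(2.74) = -201.44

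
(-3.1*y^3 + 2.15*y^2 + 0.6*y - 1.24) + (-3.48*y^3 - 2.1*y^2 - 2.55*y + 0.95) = -6.58*y^3 + 0.0499999999999998*y^2 - 1.95*y - 0.29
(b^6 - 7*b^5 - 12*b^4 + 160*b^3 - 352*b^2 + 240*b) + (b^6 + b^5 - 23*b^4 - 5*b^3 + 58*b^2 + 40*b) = 2*b^6 - 6*b^5 - 35*b^4 + 155*b^3 - 294*b^2 + 280*b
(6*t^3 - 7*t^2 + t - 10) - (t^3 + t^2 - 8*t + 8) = 5*t^3 - 8*t^2 + 9*t - 18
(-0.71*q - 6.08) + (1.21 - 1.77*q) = -2.48*q - 4.87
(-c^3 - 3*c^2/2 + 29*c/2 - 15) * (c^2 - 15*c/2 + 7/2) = -c^5 + 6*c^4 + 89*c^3/4 - 129*c^2 + 653*c/4 - 105/2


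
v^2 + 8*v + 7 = (v + 1)*(v + 7)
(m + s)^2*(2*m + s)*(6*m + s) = 12*m^4 + 32*m^3*s + 29*m^2*s^2 + 10*m*s^3 + s^4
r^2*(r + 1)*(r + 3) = r^4 + 4*r^3 + 3*r^2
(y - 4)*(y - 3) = y^2 - 7*y + 12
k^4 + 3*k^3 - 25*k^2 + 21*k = k*(k - 3)*(k - 1)*(k + 7)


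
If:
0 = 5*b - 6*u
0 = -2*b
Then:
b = 0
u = 0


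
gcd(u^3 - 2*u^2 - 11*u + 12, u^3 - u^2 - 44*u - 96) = u + 3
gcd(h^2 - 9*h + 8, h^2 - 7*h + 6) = h - 1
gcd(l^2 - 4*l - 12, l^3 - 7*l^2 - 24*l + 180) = l - 6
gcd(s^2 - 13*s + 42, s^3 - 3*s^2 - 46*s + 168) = s - 6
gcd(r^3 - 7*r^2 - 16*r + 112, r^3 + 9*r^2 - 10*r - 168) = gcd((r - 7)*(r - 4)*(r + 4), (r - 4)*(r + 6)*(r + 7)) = r - 4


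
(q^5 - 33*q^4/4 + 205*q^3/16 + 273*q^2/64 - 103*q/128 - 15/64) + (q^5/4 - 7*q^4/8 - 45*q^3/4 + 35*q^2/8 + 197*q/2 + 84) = 5*q^5/4 - 73*q^4/8 + 25*q^3/16 + 553*q^2/64 + 12505*q/128 + 5361/64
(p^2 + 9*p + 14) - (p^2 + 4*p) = 5*p + 14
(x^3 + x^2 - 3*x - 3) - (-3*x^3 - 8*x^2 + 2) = 4*x^3 + 9*x^2 - 3*x - 5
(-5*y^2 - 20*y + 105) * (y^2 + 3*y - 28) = -5*y^4 - 35*y^3 + 185*y^2 + 875*y - 2940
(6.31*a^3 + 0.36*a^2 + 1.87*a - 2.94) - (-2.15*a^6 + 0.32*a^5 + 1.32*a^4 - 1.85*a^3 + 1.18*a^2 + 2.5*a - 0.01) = 2.15*a^6 - 0.32*a^5 - 1.32*a^4 + 8.16*a^3 - 0.82*a^2 - 0.63*a - 2.93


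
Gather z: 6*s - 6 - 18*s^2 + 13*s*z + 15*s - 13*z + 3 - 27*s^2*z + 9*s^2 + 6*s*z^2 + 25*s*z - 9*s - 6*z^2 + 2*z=-9*s^2 + 12*s + z^2*(6*s - 6) + z*(-27*s^2 + 38*s - 11) - 3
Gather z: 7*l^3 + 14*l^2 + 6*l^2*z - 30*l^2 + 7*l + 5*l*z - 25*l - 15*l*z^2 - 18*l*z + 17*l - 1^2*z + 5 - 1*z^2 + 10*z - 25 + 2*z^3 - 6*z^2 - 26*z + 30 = 7*l^3 - 16*l^2 - l + 2*z^3 + z^2*(-15*l - 7) + z*(6*l^2 - 13*l - 17) + 10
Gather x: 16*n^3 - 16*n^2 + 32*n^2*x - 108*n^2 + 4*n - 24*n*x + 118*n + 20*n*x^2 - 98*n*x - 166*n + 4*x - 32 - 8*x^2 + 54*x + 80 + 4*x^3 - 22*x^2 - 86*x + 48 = 16*n^3 - 124*n^2 - 44*n + 4*x^3 + x^2*(20*n - 30) + x*(32*n^2 - 122*n - 28) + 96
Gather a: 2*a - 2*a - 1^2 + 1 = 0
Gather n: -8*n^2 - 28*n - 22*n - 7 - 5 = -8*n^2 - 50*n - 12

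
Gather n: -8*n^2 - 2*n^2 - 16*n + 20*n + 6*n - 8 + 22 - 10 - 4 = -10*n^2 + 10*n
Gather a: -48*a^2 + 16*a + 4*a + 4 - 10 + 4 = -48*a^2 + 20*a - 2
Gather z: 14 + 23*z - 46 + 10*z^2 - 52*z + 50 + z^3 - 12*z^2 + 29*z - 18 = z^3 - 2*z^2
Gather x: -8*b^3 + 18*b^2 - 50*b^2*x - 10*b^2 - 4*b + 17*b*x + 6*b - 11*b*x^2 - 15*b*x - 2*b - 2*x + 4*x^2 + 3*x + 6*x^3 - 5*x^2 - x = -8*b^3 + 8*b^2 + 6*x^3 + x^2*(-11*b - 1) + x*(-50*b^2 + 2*b)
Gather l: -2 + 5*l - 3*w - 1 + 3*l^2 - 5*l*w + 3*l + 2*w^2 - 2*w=3*l^2 + l*(8 - 5*w) + 2*w^2 - 5*w - 3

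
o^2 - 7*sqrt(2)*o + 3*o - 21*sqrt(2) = (o + 3)*(o - 7*sqrt(2))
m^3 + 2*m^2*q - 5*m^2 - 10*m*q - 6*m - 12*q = (m - 6)*(m + 1)*(m + 2*q)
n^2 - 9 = (n - 3)*(n + 3)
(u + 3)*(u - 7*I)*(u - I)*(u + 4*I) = u^4 + 3*u^3 - 4*I*u^3 + 25*u^2 - 12*I*u^2 + 75*u - 28*I*u - 84*I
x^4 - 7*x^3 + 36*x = x*(x - 6)*(x - 3)*(x + 2)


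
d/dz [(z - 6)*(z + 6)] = 2*z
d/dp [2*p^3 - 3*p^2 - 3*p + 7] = 6*p^2 - 6*p - 3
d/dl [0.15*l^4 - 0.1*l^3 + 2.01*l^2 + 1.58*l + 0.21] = 0.6*l^3 - 0.3*l^2 + 4.02*l + 1.58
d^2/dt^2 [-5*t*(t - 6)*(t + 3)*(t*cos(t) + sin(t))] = 5*t^4*cos(t) + 45*t^3*sin(t) - 15*t^3*cos(t) - 105*t^2*sin(t) - 180*t^2*cos(t) - 480*t*sin(t) + 150*t*cos(t) + 30*sin(t) + 360*cos(t)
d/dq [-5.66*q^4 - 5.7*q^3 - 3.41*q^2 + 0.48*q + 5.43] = -22.64*q^3 - 17.1*q^2 - 6.82*q + 0.48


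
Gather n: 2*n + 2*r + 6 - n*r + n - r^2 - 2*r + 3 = n*(3 - r) - r^2 + 9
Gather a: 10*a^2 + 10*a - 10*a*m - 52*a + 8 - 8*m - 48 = 10*a^2 + a*(-10*m - 42) - 8*m - 40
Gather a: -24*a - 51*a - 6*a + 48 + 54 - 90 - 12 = -81*a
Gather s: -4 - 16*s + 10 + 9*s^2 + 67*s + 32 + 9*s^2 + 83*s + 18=18*s^2 + 134*s + 56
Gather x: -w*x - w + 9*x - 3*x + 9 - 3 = -w + x*(6 - w) + 6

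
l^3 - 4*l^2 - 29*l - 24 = (l - 8)*(l + 1)*(l + 3)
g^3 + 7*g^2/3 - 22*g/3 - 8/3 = (g - 2)*(g + 1/3)*(g + 4)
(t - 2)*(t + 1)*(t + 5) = t^3 + 4*t^2 - 7*t - 10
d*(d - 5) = d^2 - 5*d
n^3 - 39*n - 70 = (n - 7)*(n + 2)*(n + 5)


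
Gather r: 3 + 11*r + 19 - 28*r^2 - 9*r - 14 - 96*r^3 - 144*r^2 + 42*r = -96*r^3 - 172*r^2 + 44*r + 8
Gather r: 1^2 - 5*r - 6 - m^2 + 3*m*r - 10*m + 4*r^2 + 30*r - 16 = -m^2 - 10*m + 4*r^2 + r*(3*m + 25) - 21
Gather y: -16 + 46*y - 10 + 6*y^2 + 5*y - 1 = 6*y^2 + 51*y - 27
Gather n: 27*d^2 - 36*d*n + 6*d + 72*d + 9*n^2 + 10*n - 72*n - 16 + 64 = 27*d^2 + 78*d + 9*n^2 + n*(-36*d - 62) + 48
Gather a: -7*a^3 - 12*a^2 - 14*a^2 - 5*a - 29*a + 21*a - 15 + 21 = -7*a^3 - 26*a^2 - 13*a + 6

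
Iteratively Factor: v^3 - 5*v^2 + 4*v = (v - 4)*(v^2 - v) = (v - 4)*(v - 1)*(v)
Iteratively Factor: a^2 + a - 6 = (a + 3)*(a - 2)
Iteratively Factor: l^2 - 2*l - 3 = (l + 1)*(l - 3)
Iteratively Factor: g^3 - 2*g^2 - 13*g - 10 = (g + 2)*(g^2 - 4*g - 5) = (g + 1)*(g + 2)*(g - 5)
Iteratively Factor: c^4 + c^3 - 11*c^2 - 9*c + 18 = (c + 3)*(c^3 - 2*c^2 - 5*c + 6) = (c + 2)*(c + 3)*(c^2 - 4*c + 3) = (c - 1)*(c + 2)*(c + 3)*(c - 3)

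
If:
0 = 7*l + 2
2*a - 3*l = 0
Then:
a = -3/7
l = -2/7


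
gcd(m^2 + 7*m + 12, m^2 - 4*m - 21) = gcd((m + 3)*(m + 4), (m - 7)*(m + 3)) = m + 3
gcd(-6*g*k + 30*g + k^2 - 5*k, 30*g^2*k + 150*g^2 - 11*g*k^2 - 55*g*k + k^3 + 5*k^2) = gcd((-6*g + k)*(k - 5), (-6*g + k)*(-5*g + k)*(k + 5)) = 6*g - k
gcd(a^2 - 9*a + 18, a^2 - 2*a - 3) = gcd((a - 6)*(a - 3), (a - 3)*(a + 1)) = a - 3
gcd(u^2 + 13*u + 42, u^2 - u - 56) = u + 7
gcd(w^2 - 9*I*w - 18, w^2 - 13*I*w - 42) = w - 6*I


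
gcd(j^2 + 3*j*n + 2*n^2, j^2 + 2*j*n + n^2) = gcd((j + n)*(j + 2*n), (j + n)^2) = j + n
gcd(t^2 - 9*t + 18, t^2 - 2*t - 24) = t - 6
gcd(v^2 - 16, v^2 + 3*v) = 1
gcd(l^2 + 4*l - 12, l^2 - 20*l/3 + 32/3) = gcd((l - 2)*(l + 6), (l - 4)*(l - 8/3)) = 1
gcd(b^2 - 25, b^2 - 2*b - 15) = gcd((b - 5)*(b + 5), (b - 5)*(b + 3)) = b - 5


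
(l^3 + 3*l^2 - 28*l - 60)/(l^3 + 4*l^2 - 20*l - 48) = (l - 5)/(l - 4)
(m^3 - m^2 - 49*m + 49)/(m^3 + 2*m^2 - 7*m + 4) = (m^2 - 49)/(m^2 + 3*m - 4)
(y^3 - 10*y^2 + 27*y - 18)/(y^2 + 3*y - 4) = (y^2 - 9*y + 18)/(y + 4)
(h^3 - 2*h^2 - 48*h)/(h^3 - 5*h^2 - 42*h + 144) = h/(h - 3)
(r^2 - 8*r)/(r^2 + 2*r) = (r - 8)/(r + 2)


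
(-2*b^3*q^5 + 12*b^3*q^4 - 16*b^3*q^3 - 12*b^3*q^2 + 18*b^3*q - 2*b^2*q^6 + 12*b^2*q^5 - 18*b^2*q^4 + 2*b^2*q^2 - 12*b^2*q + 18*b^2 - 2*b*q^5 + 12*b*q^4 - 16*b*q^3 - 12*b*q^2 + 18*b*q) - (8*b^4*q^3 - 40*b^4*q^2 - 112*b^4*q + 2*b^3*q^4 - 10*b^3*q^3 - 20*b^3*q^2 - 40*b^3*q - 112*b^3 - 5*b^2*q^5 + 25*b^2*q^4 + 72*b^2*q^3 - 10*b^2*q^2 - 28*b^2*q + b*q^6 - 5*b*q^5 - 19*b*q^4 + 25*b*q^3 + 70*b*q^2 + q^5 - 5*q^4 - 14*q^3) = -8*b^4*q^3 + 40*b^4*q^2 + 112*b^4*q - 2*b^3*q^5 + 10*b^3*q^4 - 6*b^3*q^3 + 8*b^3*q^2 + 58*b^3*q + 112*b^3 - 2*b^2*q^6 + 17*b^2*q^5 - 43*b^2*q^4 - 72*b^2*q^3 + 12*b^2*q^2 + 16*b^2*q + 18*b^2 - b*q^6 + 3*b*q^5 + 31*b*q^4 - 41*b*q^3 - 82*b*q^2 + 18*b*q - q^5 + 5*q^4 + 14*q^3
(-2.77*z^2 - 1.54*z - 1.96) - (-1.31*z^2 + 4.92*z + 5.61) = -1.46*z^2 - 6.46*z - 7.57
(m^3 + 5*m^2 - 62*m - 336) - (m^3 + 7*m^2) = -2*m^2 - 62*m - 336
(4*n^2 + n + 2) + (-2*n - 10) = 4*n^2 - n - 8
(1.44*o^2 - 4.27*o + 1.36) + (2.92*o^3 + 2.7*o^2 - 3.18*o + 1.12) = 2.92*o^3 + 4.14*o^2 - 7.45*o + 2.48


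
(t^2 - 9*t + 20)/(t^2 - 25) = (t - 4)/(t + 5)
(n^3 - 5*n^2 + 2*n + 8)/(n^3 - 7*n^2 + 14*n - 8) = (n + 1)/(n - 1)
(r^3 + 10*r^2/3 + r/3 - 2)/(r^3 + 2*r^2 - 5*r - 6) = (r - 2/3)/(r - 2)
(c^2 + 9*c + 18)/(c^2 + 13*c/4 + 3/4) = 4*(c + 6)/(4*c + 1)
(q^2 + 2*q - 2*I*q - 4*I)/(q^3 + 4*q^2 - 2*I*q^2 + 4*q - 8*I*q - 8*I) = 1/(q + 2)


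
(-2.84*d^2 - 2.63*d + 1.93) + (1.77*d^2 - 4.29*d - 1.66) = -1.07*d^2 - 6.92*d + 0.27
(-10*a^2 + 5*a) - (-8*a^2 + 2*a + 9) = -2*a^2 + 3*a - 9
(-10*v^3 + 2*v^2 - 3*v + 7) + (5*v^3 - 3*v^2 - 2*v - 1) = -5*v^3 - v^2 - 5*v + 6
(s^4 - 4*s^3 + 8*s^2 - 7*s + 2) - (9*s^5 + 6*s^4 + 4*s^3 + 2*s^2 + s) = -9*s^5 - 5*s^4 - 8*s^3 + 6*s^2 - 8*s + 2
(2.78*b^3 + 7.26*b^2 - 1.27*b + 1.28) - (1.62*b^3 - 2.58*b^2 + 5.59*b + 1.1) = 1.16*b^3 + 9.84*b^2 - 6.86*b + 0.18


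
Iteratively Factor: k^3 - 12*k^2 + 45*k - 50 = (k - 5)*(k^2 - 7*k + 10) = (k - 5)*(k - 2)*(k - 5)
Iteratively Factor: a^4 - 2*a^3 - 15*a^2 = (a)*(a^3 - 2*a^2 - 15*a) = a*(a - 5)*(a^2 + 3*a) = a^2*(a - 5)*(a + 3)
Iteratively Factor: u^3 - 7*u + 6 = (u - 2)*(u^2 + 2*u - 3) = (u - 2)*(u - 1)*(u + 3)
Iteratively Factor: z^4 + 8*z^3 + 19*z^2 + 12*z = (z + 4)*(z^3 + 4*z^2 + 3*z) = z*(z + 4)*(z^2 + 4*z + 3) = z*(z + 1)*(z + 4)*(z + 3)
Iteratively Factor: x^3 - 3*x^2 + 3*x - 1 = (x - 1)*(x^2 - 2*x + 1) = (x - 1)^2*(x - 1)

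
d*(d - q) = d^2 - d*q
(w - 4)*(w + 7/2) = w^2 - w/2 - 14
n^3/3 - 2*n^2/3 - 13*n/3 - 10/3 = (n/3 + 1/3)*(n - 5)*(n + 2)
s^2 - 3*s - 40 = (s - 8)*(s + 5)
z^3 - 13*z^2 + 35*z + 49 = (z - 7)^2*(z + 1)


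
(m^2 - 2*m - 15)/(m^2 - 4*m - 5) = (m + 3)/(m + 1)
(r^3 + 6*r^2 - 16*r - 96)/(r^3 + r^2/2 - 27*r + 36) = 2*(r + 4)/(2*r - 3)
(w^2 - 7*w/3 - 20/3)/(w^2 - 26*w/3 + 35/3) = (3*w^2 - 7*w - 20)/(3*w^2 - 26*w + 35)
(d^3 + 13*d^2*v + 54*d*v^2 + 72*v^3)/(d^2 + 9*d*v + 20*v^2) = (d^2 + 9*d*v + 18*v^2)/(d + 5*v)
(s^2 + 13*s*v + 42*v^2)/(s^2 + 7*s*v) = (s + 6*v)/s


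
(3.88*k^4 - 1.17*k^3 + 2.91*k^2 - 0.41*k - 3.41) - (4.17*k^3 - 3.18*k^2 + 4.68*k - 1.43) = 3.88*k^4 - 5.34*k^3 + 6.09*k^2 - 5.09*k - 1.98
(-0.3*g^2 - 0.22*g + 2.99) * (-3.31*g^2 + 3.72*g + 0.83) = 0.993*g^4 - 0.3878*g^3 - 10.9643*g^2 + 10.9402*g + 2.4817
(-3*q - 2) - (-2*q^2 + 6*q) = 2*q^2 - 9*q - 2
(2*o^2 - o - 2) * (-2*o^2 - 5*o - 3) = -4*o^4 - 8*o^3 + 3*o^2 + 13*o + 6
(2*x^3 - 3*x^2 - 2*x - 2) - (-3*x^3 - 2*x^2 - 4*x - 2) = 5*x^3 - x^2 + 2*x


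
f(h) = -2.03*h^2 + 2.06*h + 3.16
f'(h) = 2.06 - 4.06*h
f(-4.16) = -40.54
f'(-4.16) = 18.95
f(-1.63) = -5.59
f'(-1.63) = 8.68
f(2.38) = -3.44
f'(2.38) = -7.60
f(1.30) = 2.41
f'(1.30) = -3.22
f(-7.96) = -141.86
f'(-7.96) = 34.38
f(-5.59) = -71.79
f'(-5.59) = 24.76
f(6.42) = -67.28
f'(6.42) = -24.01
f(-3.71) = -32.42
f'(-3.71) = 17.12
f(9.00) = -142.73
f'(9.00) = -34.48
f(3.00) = -8.93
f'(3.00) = -10.12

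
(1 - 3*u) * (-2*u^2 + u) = 6*u^3 - 5*u^2 + u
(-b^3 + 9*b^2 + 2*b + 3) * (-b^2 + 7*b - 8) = b^5 - 16*b^4 + 69*b^3 - 61*b^2 + 5*b - 24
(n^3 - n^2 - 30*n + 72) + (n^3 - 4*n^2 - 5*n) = 2*n^3 - 5*n^2 - 35*n + 72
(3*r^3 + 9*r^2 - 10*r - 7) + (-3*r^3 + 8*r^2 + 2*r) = 17*r^2 - 8*r - 7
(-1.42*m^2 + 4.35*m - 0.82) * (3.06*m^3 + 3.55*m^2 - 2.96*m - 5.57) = -4.3452*m^5 + 8.27*m^4 + 17.1365*m^3 - 7.8776*m^2 - 21.8023*m + 4.5674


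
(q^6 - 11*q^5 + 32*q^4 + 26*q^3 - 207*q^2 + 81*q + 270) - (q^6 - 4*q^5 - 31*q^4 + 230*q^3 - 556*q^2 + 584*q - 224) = -7*q^5 + 63*q^4 - 204*q^3 + 349*q^2 - 503*q + 494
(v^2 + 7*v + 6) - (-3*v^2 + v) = 4*v^2 + 6*v + 6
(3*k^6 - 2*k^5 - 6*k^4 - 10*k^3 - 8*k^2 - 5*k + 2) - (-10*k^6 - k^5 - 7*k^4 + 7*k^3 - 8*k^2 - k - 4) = 13*k^6 - k^5 + k^4 - 17*k^3 - 4*k + 6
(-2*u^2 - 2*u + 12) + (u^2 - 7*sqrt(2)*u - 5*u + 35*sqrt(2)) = -u^2 - 7*sqrt(2)*u - 7*u + 12 + 35*sqrt(2)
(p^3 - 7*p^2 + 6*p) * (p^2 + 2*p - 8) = p^5 - 5*p^4 - 16*p^3 + 68*p^2 - 48*p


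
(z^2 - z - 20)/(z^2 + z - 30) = (z + 4)/(z + 6)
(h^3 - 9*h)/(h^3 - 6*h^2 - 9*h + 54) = h/(h - 6)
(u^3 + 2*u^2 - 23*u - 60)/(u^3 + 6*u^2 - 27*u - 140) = (u + 3)/(u + 7)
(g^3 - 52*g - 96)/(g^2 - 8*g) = g + 8 + 12/g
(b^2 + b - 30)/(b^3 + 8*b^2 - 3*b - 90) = (b - 5)/(b^2 + 2*b - 15)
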